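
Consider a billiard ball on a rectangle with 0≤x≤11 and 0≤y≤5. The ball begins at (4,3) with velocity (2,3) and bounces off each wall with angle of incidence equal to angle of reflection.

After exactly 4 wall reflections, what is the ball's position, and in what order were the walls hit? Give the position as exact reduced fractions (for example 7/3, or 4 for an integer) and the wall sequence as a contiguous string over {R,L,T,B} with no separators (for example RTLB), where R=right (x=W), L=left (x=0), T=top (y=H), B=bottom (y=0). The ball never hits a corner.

Final position: (10,5)
Wall sequence: TBRT

1. t=2/3 → T at (16/3,5); v=(2,-3)
2. t=5/3 → B at (26/3,0); v=(2,3)
3. t=7/6 → R at (11,7/2); v=(-2,3)
4. t=1/2 → T at (10,5); v=(-2,-3)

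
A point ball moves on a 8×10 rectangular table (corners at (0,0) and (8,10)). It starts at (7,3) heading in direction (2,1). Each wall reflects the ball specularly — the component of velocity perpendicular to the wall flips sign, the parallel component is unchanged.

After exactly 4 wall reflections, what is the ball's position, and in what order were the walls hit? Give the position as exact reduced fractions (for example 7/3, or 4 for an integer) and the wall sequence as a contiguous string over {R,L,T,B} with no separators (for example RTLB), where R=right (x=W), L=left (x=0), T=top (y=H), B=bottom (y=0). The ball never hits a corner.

Final position: (8,17/2)
Wall sequence: RLTR

1. t=1/2 → R at (8,7/2); v=(-2,1)
2. t=4 → L at (0,15/2); v=(2,1)
3. t=5/2 → T at (5,10); v=(2,-1)
4. t=3/2 → R at (8,17/2); v=(-2,-1)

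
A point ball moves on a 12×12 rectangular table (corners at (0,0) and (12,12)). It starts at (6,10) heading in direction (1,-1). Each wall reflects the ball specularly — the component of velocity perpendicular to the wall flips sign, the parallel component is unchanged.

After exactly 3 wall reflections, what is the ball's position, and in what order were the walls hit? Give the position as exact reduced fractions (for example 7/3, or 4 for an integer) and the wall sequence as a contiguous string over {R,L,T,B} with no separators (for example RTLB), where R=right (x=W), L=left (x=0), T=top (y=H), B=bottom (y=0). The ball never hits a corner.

Final position: (0,8)
Wall sequence: RBL

1. t=6 → R at (12,4); v=(-1,-1)
2. t=4 → B at (8,0); v=(-1,1)
3. t=8 → L at (0,8); v=(1,1)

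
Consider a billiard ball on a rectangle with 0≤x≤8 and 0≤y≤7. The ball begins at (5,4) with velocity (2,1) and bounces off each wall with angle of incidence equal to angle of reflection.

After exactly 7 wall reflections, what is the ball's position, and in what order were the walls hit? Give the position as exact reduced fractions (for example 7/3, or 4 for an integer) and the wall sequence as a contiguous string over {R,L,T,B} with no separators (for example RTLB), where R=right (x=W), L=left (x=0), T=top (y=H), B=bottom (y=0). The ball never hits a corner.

Final position: (7,7)
Wall sequence: RTLRBLT

1. t=3/2 → R at (8,11/2); v=(-2,1)
2. t=3/2 → T at (5,7); v=(-2,-1)
3. t=5/2 → L at (0,9/2); v=(2,-1)
4. t=4 → R at (8,1/2); v=(-2,-1)
5. t=1/2 → B at (7,0); v=(-2,1)
6. t=7/2 → L at (0,7/2); v=(2,1)
7. t=7/2 → T at (7,7); v=(2,-1)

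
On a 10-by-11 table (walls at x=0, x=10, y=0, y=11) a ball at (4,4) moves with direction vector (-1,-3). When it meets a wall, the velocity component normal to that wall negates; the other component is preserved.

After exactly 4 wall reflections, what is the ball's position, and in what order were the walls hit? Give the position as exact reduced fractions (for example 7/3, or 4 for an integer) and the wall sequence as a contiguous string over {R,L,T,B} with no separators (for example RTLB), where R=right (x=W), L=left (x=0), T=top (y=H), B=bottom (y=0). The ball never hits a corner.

1. t=4/3 → B at (8/3,0); v=(-1,3)
2. t=8/3 → L at (0,8); v=(1,3)
3. t=1 → T at (1,11); v=(1,-3)
4. t=11/3 → B at (14/3,0); v=(1,3)

Final position: (14/3,0)
Wall sequence: BLTB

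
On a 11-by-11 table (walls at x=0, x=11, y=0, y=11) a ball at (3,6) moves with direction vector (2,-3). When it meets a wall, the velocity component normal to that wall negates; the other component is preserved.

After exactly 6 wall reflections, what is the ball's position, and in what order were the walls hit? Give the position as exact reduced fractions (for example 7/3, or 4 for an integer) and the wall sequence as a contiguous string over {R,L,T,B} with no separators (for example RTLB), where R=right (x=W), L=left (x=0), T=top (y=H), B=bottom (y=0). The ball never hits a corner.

1. t=2 → B at (7,0); v=(2,3)
2. t=2 → R at (11,6); v=(-2,3)
3. t=5/3 → T at (23/3,11); v=(-2,-3)
4. t=11/3 → B at (1/3,0); v=(-2,3)
5. t=1/6 → L at (0,1/2); v=(2,3)
6. t=7/2 → T at (7,11); v=(2,-3)

Final position: (7,11)
Wall sequence: BRTBLT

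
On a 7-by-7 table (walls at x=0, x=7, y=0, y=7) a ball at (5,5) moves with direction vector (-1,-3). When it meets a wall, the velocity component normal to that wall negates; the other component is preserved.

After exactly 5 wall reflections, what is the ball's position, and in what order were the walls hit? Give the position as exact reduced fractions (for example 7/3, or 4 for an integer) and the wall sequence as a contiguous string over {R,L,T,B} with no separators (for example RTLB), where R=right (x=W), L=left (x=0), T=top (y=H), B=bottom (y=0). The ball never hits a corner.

1. t=5/3 → B at (10/3,0); v=(-1,3)
2. t=7/3 → T at (1,7); v=(-1,-3)
3. t=1 → L at (0,4); v=(1,-3)
4. t=4/3 → B at (4/3,0); v=(1,3)
5. t=7/3 → T at (11/3,7); v=(1,-3)

Final position: (11/3,7)
Wall sequence: BTLBT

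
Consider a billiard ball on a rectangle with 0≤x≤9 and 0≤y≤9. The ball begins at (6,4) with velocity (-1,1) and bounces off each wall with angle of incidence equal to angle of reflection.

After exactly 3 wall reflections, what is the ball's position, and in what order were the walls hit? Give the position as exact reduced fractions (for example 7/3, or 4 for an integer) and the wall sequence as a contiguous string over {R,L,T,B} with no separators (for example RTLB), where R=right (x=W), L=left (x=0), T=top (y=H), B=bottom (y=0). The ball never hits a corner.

Final position: (8,0)
Wall sequence: TLB

1. t=5 → T at (1,9); v=(-1,-1)
2. t=1 → L at (0,8); v=(1,-1)
3. t=8 → B at (8,0); v=(1,1)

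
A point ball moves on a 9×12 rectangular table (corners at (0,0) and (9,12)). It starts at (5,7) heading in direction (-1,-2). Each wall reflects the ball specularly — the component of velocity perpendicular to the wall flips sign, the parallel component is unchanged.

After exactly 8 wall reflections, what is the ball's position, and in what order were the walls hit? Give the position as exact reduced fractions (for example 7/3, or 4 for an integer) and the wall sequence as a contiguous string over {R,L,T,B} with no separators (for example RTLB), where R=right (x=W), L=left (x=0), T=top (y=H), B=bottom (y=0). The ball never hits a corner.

Final position: (9/2,0)
Wall sequence: BLTRBTLB

1. t=7/2 → B at (3/2,0); v=(-1,2)
2. t=3/2 → L at (0,3); v=(1,2)
3. t=9/2 → T at (9/2,12); v=(1,-2)
4. t=9/2 → R at (9,3); v=(-1,-2)
5. t=3/2 → B at (15/2,0); v=(-1,2)
6. t=6 → T at (3/2,12); v=(-1,-2)
7. t=3/2 → L at (0,9); v=(1,-2)
8. t=9/2 → B at (9/2,0); v=(1,2)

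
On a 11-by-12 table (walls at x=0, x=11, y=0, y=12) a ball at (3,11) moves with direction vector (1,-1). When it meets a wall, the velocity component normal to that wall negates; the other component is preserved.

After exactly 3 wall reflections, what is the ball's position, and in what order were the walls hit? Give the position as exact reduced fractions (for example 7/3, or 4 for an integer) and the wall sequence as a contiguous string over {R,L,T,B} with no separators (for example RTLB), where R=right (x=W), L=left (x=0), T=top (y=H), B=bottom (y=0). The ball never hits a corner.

1. t=8 → R at (11,3); v=(-1,-1)
2. t=3 → B at (8,0); v=(-1,1)
3. t=8 → L at (0,8); v=(1,1)

Final position: (0,8)
Wall sequence: RBL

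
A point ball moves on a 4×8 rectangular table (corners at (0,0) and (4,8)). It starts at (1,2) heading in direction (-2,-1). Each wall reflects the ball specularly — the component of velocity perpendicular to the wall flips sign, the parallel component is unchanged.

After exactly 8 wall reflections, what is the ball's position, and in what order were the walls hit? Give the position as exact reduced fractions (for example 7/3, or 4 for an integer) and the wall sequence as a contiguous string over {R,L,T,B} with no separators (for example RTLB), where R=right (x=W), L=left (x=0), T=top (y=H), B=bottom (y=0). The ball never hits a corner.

Final position: (4,15/2)
Wall sequence: LBRLRLTR

1. t=1/2 → L at (0,3/2); v=(2,-1)
2. t=3/2 → B at (3,0); v=(2,1)
3. t=1/2 → R at (4,1/2); v=(-2,1)
4. t=2 → L at (0,5/2); v=(2,1)
5. t=2 → R at (4,9/2); v=(-2,1)
6. t=2 → L at (0,13/2); v=(2,1)
7. t=3/2 → T at (3,8); v=(2,-1)
8. t=1/2 → R at (4,15/2); v=(-2,-1)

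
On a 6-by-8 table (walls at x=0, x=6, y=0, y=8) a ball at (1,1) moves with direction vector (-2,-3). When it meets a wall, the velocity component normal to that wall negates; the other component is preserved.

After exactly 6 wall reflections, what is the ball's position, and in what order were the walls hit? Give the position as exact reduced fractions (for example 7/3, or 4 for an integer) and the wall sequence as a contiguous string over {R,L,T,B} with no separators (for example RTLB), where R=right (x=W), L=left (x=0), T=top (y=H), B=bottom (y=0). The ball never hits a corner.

Final position: (0,5/2)
Wall sequence: BLTRBL

1. t=1/3 → B at (1/3,0); v=(-2,3)
2. t=1/6 → L at (0,1/2); v=(2,3)
3. t=5/2 → T at (5,8); v=(2,-3)
4. t=1/2 → R at (6,13/2); v=(-2,-3)
5. t=13/6 → B at (5/3,0); v=(-2,3)
6. t=5/6 → L at (0,5/2); v=(2,3)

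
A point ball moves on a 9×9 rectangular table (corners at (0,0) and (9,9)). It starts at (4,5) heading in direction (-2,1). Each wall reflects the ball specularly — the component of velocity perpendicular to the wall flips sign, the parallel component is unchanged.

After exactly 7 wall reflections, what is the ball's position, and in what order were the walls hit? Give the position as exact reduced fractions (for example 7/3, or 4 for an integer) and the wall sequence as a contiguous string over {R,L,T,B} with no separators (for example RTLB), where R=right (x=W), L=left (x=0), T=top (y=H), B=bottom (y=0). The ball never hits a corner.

Final position: (0,7)
Wall sequence: LTRLBRL

1. t=2 → L at (0,7); v=(2,1)
2. t=2 → T at (4,9); v=(2,-1)
3. t=5/2 → R at (9,13/2); v=(-2,-1)
4. t=9/2 → L at (0,2); v=(2,-1)
5. t=2 → B at (4,0); v=(2,1)
6. t=5/2 → R at (9,5/2); v=(-2,1)
7. t=9/2 → L at (0,7); v=(2,1)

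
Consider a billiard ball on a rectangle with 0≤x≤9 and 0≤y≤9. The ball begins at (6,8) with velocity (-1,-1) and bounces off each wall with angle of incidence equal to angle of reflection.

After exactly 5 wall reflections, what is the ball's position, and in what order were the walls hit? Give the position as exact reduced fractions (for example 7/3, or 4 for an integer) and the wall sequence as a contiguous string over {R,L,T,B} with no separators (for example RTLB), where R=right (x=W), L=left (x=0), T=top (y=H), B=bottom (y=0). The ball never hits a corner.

Final position: (0,2)
Wall sequence: LBRTL

1. t=6 → L at (0,2); v=(1,-1)
2. t=2 → B at (2,0); v=(1,1)
3. t=7 → R at (9,7); v=(-1,1)
4. t=2 → T at (7,9); v=(-1,-1)
5. t=7 → L at (0,2); v=(1,-1)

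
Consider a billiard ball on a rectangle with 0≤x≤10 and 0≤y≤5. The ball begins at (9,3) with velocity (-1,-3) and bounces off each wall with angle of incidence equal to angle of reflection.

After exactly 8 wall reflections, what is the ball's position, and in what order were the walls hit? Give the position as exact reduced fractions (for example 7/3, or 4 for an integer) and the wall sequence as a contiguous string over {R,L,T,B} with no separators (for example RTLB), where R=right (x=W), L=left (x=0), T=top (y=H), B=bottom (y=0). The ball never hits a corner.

1. t=1 → B at (8,0); v=(-1,3)
2. t=5/3 → T at (19/3,5); v=(-1,-3)
3. t=5/3 → B at (14/3,0); v=(-1,3)
4. t=5/3 → T at (3,5); v=(-1,-3)
5. t=5/3 → B at (4/3,0); v=(-1,3)
6. t=4/3 → L at (0,4); v=(1,3)
7. t=1/3 → T at (1/3,5); v=(1,-3)
8. t=5/3 → B at (2,0); v=(1,3)

Final position: (2,0)
Wall sequence: BTBTBLTB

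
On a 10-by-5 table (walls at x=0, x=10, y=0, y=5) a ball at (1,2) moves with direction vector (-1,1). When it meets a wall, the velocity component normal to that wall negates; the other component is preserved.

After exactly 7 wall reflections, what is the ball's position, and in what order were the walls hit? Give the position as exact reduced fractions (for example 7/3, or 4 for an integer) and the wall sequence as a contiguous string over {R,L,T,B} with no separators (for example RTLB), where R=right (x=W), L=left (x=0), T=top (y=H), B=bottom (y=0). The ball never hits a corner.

Final position: (0,3)
Wall sequence: LTBRTBL

1. t=1 → L at (0,3); v=(1,1)
2. t=2 → T at (2,5); v=(1,-1)
3. t=5 → B at (7,0); v=(1,1)
4. t=3 → R at (10,3); v=(-1,1)
5. t=2 → T at (8,5); v=(-1,-1)
6. t=5 → B at (3,0); v=(-1,1)
7. t=3 → L at (0,3); v=(1,1)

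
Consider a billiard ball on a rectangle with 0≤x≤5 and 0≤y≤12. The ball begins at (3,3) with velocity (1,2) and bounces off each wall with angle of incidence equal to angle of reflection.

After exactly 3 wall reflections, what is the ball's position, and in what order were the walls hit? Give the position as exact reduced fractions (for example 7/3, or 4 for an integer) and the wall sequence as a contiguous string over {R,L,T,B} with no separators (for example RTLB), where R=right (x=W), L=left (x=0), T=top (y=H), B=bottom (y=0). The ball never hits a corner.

1. t=2 → R at (5,7); v=(-1,2)
2. t=5/2 → T at (5/2,12); v=(-1,-2)
3. t=5/2 → L at (0,7); v=(1,-2)

Final position: (0,7)
Wall sequence: RTL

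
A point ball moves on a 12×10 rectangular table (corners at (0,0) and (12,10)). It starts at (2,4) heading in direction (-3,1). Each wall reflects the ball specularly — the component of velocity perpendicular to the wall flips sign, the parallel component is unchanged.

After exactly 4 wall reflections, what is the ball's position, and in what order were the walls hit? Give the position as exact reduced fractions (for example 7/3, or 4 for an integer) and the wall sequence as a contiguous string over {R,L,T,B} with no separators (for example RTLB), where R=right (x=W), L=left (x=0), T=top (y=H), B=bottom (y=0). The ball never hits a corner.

1. t=2/3 → L at (0,14/3); v=(3,1)
2. t=4 → R at (12,26/3); v=(-3,1)
3. t=4/3 → T at (8,10); v=(-3,-1)
4. t=8/3 → L at (0,22/3); v=(3,-1)

Final position: (0,22/3)
Wall sequence: LRTL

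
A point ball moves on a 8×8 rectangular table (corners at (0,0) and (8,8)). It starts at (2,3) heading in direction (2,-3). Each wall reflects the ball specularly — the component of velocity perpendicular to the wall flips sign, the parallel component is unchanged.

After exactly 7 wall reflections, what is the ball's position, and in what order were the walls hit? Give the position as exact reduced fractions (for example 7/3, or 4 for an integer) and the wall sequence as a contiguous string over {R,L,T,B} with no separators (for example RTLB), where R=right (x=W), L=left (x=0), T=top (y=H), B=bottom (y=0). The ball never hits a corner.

1. t=1 → B at (4,0); v=(2,3)
2. t=2 → R at (8,6); v=(-2,3)
3. t=2/3 → T at (20/3,8); v=(-2,-3)
4. t=8/3 → B at (4/3,0); v=(-2,3)
5. t=2/3 → L at (0,2); v=(2,3)
6. t=2 → T at (4,8); v=(2,-3)
7. t=2 → R at (8,2); v=(-2,-3)

Final position: (8,2)
Wall sequence: BRTBLTR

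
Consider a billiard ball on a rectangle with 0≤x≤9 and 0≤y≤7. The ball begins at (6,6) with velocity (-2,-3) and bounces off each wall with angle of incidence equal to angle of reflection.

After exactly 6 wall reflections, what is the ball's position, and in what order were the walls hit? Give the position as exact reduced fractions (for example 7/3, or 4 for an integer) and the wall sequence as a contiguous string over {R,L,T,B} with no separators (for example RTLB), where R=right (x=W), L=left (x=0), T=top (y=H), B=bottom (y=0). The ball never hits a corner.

1. t=2 → B at (2,0); v=(-2,3)
2. t=1 → L at (0,3); v=(2,3)
3. t=4/3 → T at (8/3,7); v=(2,-3)
4. t=7/3 → B at (22/3,0); v=(2,3)
5. t=5/6 → R at (9,5/2); v=(-2,3)
6. t=3/2 → T at (6,7); v=(-2,-3)

Final position: (6,7)
Wall sequence: BLTBRT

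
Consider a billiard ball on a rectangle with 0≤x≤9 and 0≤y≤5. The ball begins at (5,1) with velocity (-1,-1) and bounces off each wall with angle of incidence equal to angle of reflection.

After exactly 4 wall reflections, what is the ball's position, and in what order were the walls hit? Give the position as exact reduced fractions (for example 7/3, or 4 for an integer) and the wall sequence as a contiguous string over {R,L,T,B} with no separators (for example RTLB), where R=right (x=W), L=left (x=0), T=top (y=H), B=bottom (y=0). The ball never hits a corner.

1. t=1 → B at (4,0); v=(-1,1)
2. t=4 → L at (0,4); v=(1,1)
3. t=1 → T at (1,5); v=(1,-1)
4. t=5 → B at (6,0); v=(1,1)

Final position: (6,0)
Wall sequence: BLTB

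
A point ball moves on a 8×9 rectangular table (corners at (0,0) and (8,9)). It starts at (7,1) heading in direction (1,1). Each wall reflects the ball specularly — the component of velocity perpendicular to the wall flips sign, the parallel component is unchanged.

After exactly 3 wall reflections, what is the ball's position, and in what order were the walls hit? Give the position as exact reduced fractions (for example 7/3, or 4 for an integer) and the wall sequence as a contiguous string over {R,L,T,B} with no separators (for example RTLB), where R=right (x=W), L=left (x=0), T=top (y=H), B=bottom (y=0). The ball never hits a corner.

Final position: (0,8)
Wall sequence: RTL

1. t=1 → R at (8,2); v=(-1,1)
2. t=7 → T at (1,9); v=(-1,-1)
3. t=1 → L at (0,8); v=(1,-1)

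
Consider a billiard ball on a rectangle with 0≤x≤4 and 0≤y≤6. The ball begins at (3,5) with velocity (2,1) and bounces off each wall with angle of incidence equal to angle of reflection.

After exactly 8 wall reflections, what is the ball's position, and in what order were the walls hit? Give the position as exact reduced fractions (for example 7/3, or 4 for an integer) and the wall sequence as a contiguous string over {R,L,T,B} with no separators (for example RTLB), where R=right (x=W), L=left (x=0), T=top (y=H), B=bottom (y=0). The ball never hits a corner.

Final position: (0,7/2)
Wall sequence: RTLRLBRL

1. t=1/2 → R at (4,11/2); v=(-2,1)
2. t=1/2 → T at (3,6); v=(-2,-1)
3. t=3/2 → L at (0,9/2); v=(2,-1)
4. t=2 → R at (4,5/2); v=(-2,-1)
5. t=2 → L at (0,1/2); v=(2,-1)
6. t=1/2 → B at (1,0); v=(2,1)
7. t=3/2 → R at (4,3/2); v=(-2,1)
8. t=2 → L at (0,7/2); v=(2,1)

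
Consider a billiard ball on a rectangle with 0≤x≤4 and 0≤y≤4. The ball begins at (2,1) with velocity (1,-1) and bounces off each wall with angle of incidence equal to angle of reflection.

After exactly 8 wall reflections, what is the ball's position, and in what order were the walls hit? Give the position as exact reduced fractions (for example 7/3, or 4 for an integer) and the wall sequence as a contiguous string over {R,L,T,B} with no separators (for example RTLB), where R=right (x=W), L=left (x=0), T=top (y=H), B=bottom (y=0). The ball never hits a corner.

Final position: (0,3)
Wall sequence: BRTLBRTL

1. t=1 → B at (3,0); v=(1,1)
2. t=1 → R at (4,1); v=(-1,1)
3. t=3 → T at (1,4); v=(-1,-1)
4. t=1 → L at (0,3); v=(1,-1)
5. t=3 → B at (3,0); v=(1,1)
6. t=1 → R at (4,1); v=(-1,1)
7. t=3 → T at (1,4); v=(-1,-1)
8. t=1 → L at (0,3); v=(1,-1)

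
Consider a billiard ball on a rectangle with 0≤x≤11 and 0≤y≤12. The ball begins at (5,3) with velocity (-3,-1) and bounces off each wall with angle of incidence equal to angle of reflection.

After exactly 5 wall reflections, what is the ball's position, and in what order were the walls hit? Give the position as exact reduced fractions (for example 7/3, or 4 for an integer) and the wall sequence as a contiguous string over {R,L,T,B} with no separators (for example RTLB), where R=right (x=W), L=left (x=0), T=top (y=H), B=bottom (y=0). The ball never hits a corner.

Final position: (11,29/3)
Wall sequence: LBRLR

1. t=5/3 → L at (0,4/3); v=(3,-1)
2. t=4/3 → B at (4,0); v=(3,1)
3. t=7/3 → R at (11,7/3); v=(-3,1)
4. t=11/3 → L at (0,6); v=(3,1)
5. t=11/3 → R at (11,29/3); v=(-3,1)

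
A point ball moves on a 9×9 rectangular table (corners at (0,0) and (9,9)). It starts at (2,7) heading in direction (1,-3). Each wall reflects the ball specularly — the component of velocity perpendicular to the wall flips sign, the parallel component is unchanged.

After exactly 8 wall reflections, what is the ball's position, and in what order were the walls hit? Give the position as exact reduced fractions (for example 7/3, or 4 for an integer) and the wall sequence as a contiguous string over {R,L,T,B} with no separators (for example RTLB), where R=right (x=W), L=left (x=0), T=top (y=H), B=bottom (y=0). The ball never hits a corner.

1. t=7/3 → B at (13/3,0); v=(1,3)
2. t=3 → T at (22/3,9); v=(1,-3)
3. t=5/3 → R at (9,4); v=(-1,-3)
4. t=4/3 → B at (23/3,0); v=(-1,3)
5. t=3 → T at (14/3,9); v=(-1,-3)
6. t=3 → B at (5/3,0); v=(-1,3)
7. t=5/3 → L at (0,5); v=(1,3)
8. t=4/3 → T at (4/3,9); v=(1,-3)

Final position: (4/3,9)
Wall sequence: BTRBTBLT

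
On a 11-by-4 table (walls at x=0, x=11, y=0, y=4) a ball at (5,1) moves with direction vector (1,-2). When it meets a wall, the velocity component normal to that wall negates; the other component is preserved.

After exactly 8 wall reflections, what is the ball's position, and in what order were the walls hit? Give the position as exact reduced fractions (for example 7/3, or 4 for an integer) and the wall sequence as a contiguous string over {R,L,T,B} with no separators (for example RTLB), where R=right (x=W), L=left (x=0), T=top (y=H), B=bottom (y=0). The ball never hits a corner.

Final position: (9/2,0)
Wall sequence: BTBRTBTB

1. t=1/2 → B at (11/2,0); v=(1,2)
2. t=2 → T at (15/2,4); v=(1,-2)
3. t=2 → B at (19/2,0); v=(1,2)
4. t=3/2 → R at (11,3); v=(-1,2)
5. t=1/2 → T at (21/2,4); v=(-1,-2)
6. t=2 → B at (17/2,0); v=(-1,2)
7. t=2 → T at (13/2,4); v=(-1,-2)
8. t=2 → B at (9/2,0); v=(-1,2)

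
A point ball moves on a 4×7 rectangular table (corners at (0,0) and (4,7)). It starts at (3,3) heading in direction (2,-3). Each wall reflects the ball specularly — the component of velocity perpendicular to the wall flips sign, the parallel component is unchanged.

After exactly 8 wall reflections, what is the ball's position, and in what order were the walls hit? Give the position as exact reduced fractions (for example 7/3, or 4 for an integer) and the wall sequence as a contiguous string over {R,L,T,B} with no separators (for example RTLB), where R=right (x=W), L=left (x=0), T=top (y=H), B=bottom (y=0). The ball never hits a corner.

1. t=1/2 → R at (4,3/2); v=(-2,-3)
2. t=1/2 → B at (3,0); v=(-2,3)
3. t=3/2 → L at (0,9/2); v=(2,3)
4. t=5/6 → T at (5/3,7); v=(2,-3)
5. t=7/6 → R at (4,7/2); v=(-2,-3)
6. t=7/6 → B at (5/3,0); v=(-2,3)
7. t=5/6 → L at (0,5/2); v=(2,3)
8. t=3/2 → T at (3,7); v=(2,-3)

Final position: (3,7)
Wall sequence: RBLTRBLT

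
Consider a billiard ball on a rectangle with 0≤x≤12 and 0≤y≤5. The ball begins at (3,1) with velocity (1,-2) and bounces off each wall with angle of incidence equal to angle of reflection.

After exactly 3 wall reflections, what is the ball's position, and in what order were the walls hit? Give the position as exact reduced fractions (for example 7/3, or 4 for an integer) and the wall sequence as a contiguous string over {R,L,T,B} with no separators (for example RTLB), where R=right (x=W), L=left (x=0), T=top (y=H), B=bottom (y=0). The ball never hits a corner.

1. t=1/2 → B at (7/2,0); v=(1,2)
2. t=5/2 → T at (6,5); v=(1,-2)
3. t=5/2 → B at (17/2,0); v=(1,2)

Final position: (17/2,0)
Wall sequence: BTB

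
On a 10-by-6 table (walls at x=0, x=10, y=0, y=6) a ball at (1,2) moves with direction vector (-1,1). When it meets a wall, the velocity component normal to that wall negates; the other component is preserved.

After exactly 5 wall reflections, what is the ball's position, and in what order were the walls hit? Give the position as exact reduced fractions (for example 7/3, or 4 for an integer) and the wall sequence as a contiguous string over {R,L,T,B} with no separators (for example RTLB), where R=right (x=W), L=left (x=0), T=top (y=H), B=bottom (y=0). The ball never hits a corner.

Final position: (5,6)
Wall sequence: LTBRT

1. t=1 → L at (0,3); v=(1,1)
2. t=3 → T at (3,6); v=(1,-1)
3. t=6 → B at (9,0); v=(1,1)
4. t=1 → R at (10,1); v=(-1,1)
5. t=5 → T at (5,6); v=(-1,-1)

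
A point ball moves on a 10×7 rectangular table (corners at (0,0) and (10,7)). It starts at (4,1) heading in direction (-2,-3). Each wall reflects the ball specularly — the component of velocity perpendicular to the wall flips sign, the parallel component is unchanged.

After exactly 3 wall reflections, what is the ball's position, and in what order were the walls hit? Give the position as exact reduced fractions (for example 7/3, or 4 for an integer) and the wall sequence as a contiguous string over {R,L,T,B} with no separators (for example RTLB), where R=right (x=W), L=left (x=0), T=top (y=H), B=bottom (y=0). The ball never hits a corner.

1. t=1/3 → B at (10/3,0); v=(-2,3)
2. t=5/3 → L at (0,5); v=(2,3)
3. t=2/3 → T at (4/3,7); v=(2,-3)

Final position: (4/3,7)
Wall sequence: BLT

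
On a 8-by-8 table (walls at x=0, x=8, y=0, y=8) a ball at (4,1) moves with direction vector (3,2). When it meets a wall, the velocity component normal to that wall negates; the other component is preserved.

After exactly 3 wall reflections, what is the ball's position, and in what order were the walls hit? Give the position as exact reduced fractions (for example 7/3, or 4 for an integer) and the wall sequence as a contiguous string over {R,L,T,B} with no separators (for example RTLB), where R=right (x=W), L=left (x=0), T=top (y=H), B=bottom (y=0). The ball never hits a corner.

1. t=4/3 → R at (8,11/3); v=(-3,2)
2. t=13/6 → T at (3/2,8); v=(-3,-2)
3. t=1/2 → L at (0,7); v=(3,-2)

Final position: (0,7)
Wall sequence: RTL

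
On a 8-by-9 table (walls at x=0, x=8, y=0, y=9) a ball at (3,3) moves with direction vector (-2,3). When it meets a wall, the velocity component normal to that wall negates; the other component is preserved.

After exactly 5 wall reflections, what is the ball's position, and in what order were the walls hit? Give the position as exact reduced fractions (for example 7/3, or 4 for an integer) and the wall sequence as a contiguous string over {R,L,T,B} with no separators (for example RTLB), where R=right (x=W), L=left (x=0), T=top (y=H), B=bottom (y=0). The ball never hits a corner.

1. t=3/2 → L at (0,15/2); v=(2,3)
2. t=1/2 → T at (1,9); v=(2,-3)
3. t=3 → B at (7,0); v=(2,3)
4. t=1/2 → R at (8,3/2); v=(-2,3)
5. t=5/2 → T at (3,9); v=(-2,-3)

Final position: (3,9)
Wall sequence: LTBRT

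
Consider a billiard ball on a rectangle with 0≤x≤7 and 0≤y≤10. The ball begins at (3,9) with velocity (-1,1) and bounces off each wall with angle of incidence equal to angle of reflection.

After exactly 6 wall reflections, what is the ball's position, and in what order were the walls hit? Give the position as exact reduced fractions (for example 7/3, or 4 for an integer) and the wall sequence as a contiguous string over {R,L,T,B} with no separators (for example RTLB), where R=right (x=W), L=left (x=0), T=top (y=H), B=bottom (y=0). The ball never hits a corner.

Final position: (4,10)
Wall sequence: TLRBLT

1. t=1 → T at (2,10); v=(-1,-1)
2. t=2 → L at (0,8); v=(1,-1)
3. t=7 → R at (7,1); v=(-1,-1)
4. t=1 → B at (6,0); v=(-1,1)
5. t=6 → L at (0,6); v=(1,1)
6. t=4 → T at (4,10); v=(1,-1)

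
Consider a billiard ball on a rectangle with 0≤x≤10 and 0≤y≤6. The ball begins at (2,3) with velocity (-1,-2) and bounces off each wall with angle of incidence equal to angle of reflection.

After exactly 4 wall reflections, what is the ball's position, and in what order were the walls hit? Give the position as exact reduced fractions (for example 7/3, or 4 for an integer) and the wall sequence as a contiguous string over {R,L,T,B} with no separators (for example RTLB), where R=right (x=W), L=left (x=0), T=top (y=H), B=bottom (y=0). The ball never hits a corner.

Final position: (11/2,0)
Wall sequence: BLTB

1. t=3/2 → B at (1/2,0); v=(-1,2)
2. t=1/2 → L at (0,1); v=(1,2)
3. t=5/2 → T at (5/2,6); v=(1,-2)
4. t=3 → B at (11/2,0); v=(1,2)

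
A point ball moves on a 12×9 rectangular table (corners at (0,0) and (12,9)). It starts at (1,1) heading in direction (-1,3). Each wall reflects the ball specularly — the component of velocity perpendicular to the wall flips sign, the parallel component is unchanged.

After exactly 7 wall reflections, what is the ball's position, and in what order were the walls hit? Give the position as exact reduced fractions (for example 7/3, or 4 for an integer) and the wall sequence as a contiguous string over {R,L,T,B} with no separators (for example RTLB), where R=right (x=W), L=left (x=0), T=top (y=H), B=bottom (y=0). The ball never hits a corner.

1. t=1 → L at (0,4); v=(1,3)
2. t=5/3 → T at (5/3,9); v=(1,-3)
3. t=3 → B at (14/3,0); v=(1,3)
4. t=3 → T at (23/3,9); v=(1,-3)
5. t=3 → B at (32/3,0); v=(1,3)
6. t=4/3 → R at (12,4); v=(-1,3)
7. t=5/3 → T at (31/3,9); v=(-1,-3)

Final position: (31/3,9)
Wall sequence: LTBTBRT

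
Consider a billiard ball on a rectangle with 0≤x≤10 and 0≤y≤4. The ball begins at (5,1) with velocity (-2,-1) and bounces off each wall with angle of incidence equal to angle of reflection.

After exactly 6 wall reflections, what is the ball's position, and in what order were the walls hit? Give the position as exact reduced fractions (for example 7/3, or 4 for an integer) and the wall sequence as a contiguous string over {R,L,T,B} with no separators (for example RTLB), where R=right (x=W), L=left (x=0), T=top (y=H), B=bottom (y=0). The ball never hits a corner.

Final position: (0,7/2)
Wall sequence: BLTRBL

1. t=1 → B at (3,0); v=(-2,1)
2. t=3/2 → L at (0,3/2); v=(2,1)
3. t=5/2 → T at (5,4); v=(2,-1)
4. t=5/2 → R at (10,3/2); v=(-2,-1)
5. t=3/2 → B at (7,0); v=(-2,1)
6. t=7/2 → L at (0,7/2); v=(2,1)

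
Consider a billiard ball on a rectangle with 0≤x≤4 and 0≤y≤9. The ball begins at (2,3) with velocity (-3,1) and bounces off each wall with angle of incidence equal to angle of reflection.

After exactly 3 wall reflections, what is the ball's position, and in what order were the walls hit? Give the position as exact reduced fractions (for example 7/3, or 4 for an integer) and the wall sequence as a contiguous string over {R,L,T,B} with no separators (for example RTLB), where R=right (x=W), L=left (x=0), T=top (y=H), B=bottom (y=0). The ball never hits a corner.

1. t=2/3 → L at (0,11/3); v=(3,1)
2. t=4/3 → R at (4,5); v=(-3,1)
3. t=4/3 → L at (0,19/3); v=(3,1)

Final position: (0,19/3)
Wall sequence: LRL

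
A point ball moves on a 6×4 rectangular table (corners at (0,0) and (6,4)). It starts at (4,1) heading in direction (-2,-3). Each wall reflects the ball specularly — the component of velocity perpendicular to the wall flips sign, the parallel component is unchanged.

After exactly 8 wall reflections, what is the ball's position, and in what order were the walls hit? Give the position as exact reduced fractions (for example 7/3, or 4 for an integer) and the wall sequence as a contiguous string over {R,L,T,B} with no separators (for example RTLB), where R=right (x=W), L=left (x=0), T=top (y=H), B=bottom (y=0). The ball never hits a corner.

1. t=1/3 → B at (10/3,0); v=(-2,3)
2. t=4/3 → T at (2/3,4); v=(-2,-3)
3. t=1/3 → L at (0,3); v=(2,-3)
4. t=1 → B at (2,0); v=(2,3)
5. t=4/3 → T at (14/3,4); v=(2,-3)
6. t=2/3 → R at (6,2); v=(-2,-3)
7. t=2/3 → B at (14/3,0); v=(-2,3)
8. t=4/3 → T at (2,4); v=(-2,-3)

Final position: (2,4)
Wall sequence: BTLBTRBT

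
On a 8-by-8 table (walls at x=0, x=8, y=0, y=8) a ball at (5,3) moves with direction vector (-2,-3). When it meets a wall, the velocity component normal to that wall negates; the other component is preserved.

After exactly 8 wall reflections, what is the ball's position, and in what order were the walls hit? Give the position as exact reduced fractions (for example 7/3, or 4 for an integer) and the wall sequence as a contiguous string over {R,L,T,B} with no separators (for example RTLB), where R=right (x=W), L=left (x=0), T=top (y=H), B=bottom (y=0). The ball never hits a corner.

Final position: (7/3,0)
Wall sequence: BLTBRTLB

1. t=1 → B at (3,0); v=(-2,3)
2. t=3/2 → L at (0,9/2); v=(2,3)
3. t=7/6 → T at (7/3,8); v=(2,-3)
4. t=8/3 → B at (23/3,0); v=(2,3)
5. t=1/6 → R at (8,1/2); v=(-2,3)
6. t=5/2 → T at (3,8); v=(-2,-3)
7. t=3/2 → L at (0,7/2); v=(2,-3)
8. t=7/6 → B at (7/3,0); v=(2,3)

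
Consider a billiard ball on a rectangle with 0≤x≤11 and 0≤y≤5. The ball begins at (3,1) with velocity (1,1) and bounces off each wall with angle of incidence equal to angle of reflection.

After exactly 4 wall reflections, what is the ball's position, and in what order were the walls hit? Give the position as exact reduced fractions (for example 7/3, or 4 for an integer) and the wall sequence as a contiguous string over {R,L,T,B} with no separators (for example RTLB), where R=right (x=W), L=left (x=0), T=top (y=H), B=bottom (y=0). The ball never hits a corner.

1. t=4 → T at (7,5); v=(1,-1)
2. t=4 → R at (11,1); v=(-1,-1)
3. t=1 → B at (10,0); v=(-1,1)
4. t=5 → T at (5,5); v=(-1,-1)

Final position: (5,5)
Wall sequence: TRBT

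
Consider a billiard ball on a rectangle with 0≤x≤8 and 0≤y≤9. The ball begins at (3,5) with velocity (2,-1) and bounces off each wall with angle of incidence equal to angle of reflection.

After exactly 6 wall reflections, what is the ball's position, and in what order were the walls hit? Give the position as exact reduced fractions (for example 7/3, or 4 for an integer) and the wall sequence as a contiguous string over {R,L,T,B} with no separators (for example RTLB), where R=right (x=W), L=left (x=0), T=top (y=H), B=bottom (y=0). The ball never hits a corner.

1. t=5/2 → R at (8,5/2); v=(-2,-1)
2. t=5/2 → B at (3,0); v=(-2,1)
3. t=3/2 → L at (0,3/2); v=(2,1)
4. t=4 → R at (8,11/2); v=(-2,1)
5. t=7/2 → T at (1,9); v=(-2,-1)
6. t=1/2 → L at (0,17/2); v=(2,-1)

Final position: (0,17/2)
Wall sequence: RBLRTL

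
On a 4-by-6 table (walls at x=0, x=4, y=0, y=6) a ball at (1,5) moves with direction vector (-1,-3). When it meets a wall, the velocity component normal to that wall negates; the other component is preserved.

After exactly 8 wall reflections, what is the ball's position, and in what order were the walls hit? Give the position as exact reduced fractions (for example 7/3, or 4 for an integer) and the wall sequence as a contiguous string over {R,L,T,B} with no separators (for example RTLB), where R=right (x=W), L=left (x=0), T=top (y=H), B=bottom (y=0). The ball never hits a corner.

1. t=1 → L at (0,2); v=(1,-3)
2. t=2/3 → B at (2/3,0); v=(1,3)
3. t=2 → T at (8/3,6); v=(1,-3)
4. t=4/3 → R at (4,2); v=(-1,-3)
5. t=2/3 → B at (10/3,0); v=(-1,3)
6. t=2 → T at (4/3,6); v=(-1,-3)
7. t=4/3 → L at (0,2); v=(1,-3)
8. t=2/3 → B at (2/3,0); v=(1,3)

Final position: (2/3,0)
Wall sequence: LBTRBTLB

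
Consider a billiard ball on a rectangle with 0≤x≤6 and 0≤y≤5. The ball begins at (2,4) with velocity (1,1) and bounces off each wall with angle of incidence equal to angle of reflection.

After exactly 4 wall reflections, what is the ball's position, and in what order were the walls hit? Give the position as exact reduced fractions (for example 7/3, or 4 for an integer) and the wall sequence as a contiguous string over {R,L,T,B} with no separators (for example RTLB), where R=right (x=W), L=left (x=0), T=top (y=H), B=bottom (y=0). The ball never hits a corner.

1. t=1 → T at (3,5); v=(1,-1)
2. t=3 → R at (6,2); v=(-1,-1)
3. t=2 → B at (4,0); v=(-1,1)
4. t=4 → L at (0,4); v=(1,1)

Final position: (0,4)
Wall sequence: TRBL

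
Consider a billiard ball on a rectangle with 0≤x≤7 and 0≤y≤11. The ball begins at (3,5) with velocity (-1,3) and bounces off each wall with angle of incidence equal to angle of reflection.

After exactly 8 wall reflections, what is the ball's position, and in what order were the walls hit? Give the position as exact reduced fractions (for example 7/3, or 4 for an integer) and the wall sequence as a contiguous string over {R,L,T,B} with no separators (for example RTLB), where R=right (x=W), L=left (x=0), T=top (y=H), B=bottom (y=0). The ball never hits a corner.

Final position: (0,10)
Wall sequence: TLBTRBTL

1. t=2 → T at (1,11); v=(-1,-3)
2. t=1 → L at (0,8); v=(1,-3)
3. t=8/3 → B at (8/3,0); v=(1,3)
4. t=11/3 → T at (19/3,11); v=(1,-3)
5. t=2/3 → R at (7,9); v=(-1,-3)
6. t=3 → B at (4,0); v=(-1,3)
7. t=11/3 → T at (1/3,11); v=(-1,-3)
8. t=1/3 → L at (0,10); v=(1,-3)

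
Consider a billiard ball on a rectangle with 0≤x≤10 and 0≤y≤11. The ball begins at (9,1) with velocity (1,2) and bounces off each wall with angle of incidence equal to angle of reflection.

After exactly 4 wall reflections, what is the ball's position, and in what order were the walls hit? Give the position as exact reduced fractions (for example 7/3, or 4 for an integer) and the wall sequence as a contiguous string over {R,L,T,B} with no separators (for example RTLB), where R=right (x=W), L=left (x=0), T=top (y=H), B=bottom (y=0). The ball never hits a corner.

Final position: (0,1)
Wall sequence: RTBL

1. t=1 → R at (10,3); v=(-1,2)
2. t=4 → T at (6,11); v=(-1,-2)
3. t=11/2 → B at (1/2,0); v=(-1,2)
4. t=1/2 → L at (0,1); v=(1,2)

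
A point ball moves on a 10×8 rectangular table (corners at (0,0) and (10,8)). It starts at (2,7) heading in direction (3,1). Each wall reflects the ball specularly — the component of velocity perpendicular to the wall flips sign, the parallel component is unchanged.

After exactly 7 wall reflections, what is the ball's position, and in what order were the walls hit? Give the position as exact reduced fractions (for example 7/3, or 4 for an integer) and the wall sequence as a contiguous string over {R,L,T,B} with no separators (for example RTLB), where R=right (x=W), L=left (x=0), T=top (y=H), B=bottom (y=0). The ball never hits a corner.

Final position: (10,7)
Wall sequence: TRLBRLR

1. t=1 → T at (5,8); v=(3,-1)
2. t=5/3 → R at (10,19/3); v=(-3,-1)
3. t=10/3 → L at (0,3); v=(3,-1)
4. t=3 → B at (9,0); v=(3,1)
5. t=1/3 → R at (10,1/3); v=(-3,1)
6. t=10/3 → L at (0,11/3); v=(3,1)
7. t=10/3 → R at (10,7); v=(-3,1)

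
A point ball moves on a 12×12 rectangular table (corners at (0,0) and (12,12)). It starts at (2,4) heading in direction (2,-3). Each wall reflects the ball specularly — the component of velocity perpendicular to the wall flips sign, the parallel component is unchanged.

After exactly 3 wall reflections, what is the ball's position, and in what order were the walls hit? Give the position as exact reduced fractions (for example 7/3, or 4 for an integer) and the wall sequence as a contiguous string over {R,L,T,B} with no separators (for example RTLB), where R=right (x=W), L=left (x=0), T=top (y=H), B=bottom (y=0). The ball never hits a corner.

1. t=4/3 → B at (14/3,0); v=(2,3)
2. t=11/3 → R at (12,11); v=(-2,3)
3. t=1/3 → T at (34/3,12); v=(-2,-3)

Final position: (34/3,12)
Wall sequence: BRT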